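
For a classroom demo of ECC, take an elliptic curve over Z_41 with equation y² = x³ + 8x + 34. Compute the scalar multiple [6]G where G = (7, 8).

Repeated addition: build up to 6G.
2G: tangent at (7, 8): λ = (3·7² + 8)/(2·8) ≡ 32/16. 16⁻¹ ≡ 18 (mod 41), so λ ≡ 32·18 ≡ 2.
  x = λ² - 7 - 7 = 4 - 14 ≡ 31; y = λ·(7 - 31) - 8 ≡ 26. → (31, 26)
3G: (31, 26) + (7, 8). λ = (8 - 26)/(7 - 31) ≡ 23/17 mod 41. 17⁻¹ ≡ 29 (mod 41) since 17·29 = 493 ≡ 1, so λ ≡ 11.
  x = λ² - 31 - 7 = 121 - 38 ≡ 1; y = λ·(31 - 1) - 26 ≡ 17. → (1, 17)
4G: (1, 17) + (7, 8). λ = (8 - 17)/(7 - 1) ≡ 32/6 mod 41. 6⁻¹ ≡ 7 (mod 41), so λ ≡ 19.
  x = λ² - 1 - 7 = 361 - 8 ≡ 25; y = λ·(1 - 25) - 17 ≡ 19. → (25, 19)
5G: (25, 19) + (7, 8). λ = (8 - 19)/(7 - 25) ≡ 30/23 mod 41. 23⁻¹ ≡ 25 (mod 41), so λ ≡ 12.
  x = λ² - 25 - 7 = 144 - 32 ≡ 30; y = λ·(25 - 30) - 19 ≡ 3. → (30, 3)
6G: (30, 3) + (7, 8). λ = (8 - 3)/(7 - 30) ≡ 5/18 mod 41. 18⁻¹ ≡ 16 (mod 41), so λ ≡ 39.
  x = λ² - 30 - 7 = 1521 - 37 ≡ 8; y = λ·(30 - 8) - 3 ≡ 35. → (8, 35)

(8, 35)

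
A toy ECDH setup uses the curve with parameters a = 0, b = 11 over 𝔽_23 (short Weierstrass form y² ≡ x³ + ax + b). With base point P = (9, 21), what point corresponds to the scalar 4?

(21, 7)

Double-and-add on 4 = (100)₂. Start with P = (9, 21) for the leading 1-bit.
double: tangent at (9, 21): λ = (3·9² + 0)/(2·21) ≡ 13/19. 19⁻¹ ≡ 17 (mod 23) since 19·17 = 323 ≡ 1, so λ ≡ 13·17 ≡ 14.
  x = λ² - 9 - 9 = 196 - 18 ≡ 17; y = λ·(9 - 17) - 21 ≡ 5. → (17, 5)
double: tangent at (17, 5): λ = (3·17² + 0)/(2·5) ≡ 16/10. 10⁻¹ ≡ 7 (mod 23), so λ ≡ 16·7 ≡ 20.
  x = λ² - 17 - 17 = 400 - 34 ≡ 21; y = λ·(17 - 21) - 5 ≡ 7. → (21, 7)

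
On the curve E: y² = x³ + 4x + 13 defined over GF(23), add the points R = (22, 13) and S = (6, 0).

(13, 13)

(22, 13) + (6, 0). λ = (0 - 13)/(6 - 22) ≡ 10/7 mod 23. 7⁻¹ ≡ 10 (mod 23) since 7·10 = 70 ≡ 1, so λ ≡ 8.
  x = λ² - 22 - 6 = 64 - 28 ≡ 13; y = λ·(22 - 13) - 13 ≡ 13. → (13, 13)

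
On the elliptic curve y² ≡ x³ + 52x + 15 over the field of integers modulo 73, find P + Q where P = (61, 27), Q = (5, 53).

(61, 27) + (5, 53). λ = (53 - 27)/(5 - 61) ≡ 26/17 mod 73. 17⁻¹ ≡ 43 (mod 73), so λ ≡ 23.
  x = λ² - 61 - 5 = 529 - 66 ≡ 25; y = λ·(61 - 25) - 27 ≡ 71. → (25, 71)

(25, 71)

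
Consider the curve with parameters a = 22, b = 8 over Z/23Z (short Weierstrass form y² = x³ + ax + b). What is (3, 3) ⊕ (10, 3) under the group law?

(10, 20)

(3, 3) + (10, 3). λ = (3 - 3)/(10 - 3) ≡ 0/7 mod 23. 7⁻¹ ≡ 10 (mod 23) since 7·10 = 70 ≡ 1, so λ ≡ 0.
  x = λ² - 3 - 10 = 0 - 13 ≡ 10; y = λ·(3 - 10) - 3 ≡ 20. → (10, 20)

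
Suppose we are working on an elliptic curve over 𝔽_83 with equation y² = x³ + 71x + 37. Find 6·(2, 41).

(20, 24)

Write P = (2, 41).
Double-and-add on 6 = (110)₂. Start with P = (2, 41) for the leading 1-bit.
double: tangent at (2, 41): λ = (3·2² + 71)/(2·41) ≡ 0/82. 82⁻¹ ≡ 82 (mod 83) since 82·82 = 6724 ≡ 1, so λ ≡ 0·82 ≡ 0.
  x = λ² - 2 - 2 = 0 - 4 ≡ 79; y = λ·(2 - 79) - 41 ≡ 42. → (79, 42)
add P: (79, 42) + (2, 41). λ = (41 - 42)/(2 - 79) ≡ 82/6 mod 83. 6⁻¹ ≡ 14 (mod 83), so λ ≡ 69.
  x = λ² - 79 - 2 = 4761 - 81 ≡ 32; y = λ·(79 - 32) - 42 ≡ 47. → (32, 47)
double: tangent at (32, 47): λ = (3·32² + 71)/(2·47) ≡ 72/11. 11⁻¹ ≡ 68 (mod 83), so λ ≡ 72·68 ≡ 82.
  x = λ² - 32 - 32 = 6724 - 64 ≡ 20; y = λ·(32 - 20) - 47 ≡ 24. → (20, 24)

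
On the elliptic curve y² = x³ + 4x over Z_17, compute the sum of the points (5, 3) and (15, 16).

(6, 11)

(5, 3) + (15, 16). λ = (16 - 3)/(15 - 5) ≡ 13/10 mod 17. 10⁻¹ ≡ 12 (mod 17), so λ ≡ 3.
  x = λ² - 5 - 15 = 9 - 20 ≡ 6; y = λ·(5 - 6) - 3 ≡ 11. → (6, 11)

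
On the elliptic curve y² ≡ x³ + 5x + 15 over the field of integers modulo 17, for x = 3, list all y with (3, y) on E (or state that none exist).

x³ + 5x + 15 = 57 ≡ 6 (mod 17).
6 is a non-residue mod 17; no y exists.

none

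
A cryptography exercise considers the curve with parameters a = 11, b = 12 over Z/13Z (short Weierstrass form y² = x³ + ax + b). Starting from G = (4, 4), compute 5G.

(10, 2)

Double-and-add on 5 = (101)₂. Start with G = (4, 4) for the leading 1-bit.
double: tangent at (4, 4): λ = (3·4² + 11)/(2·4) ≡ 7/8. 8⁻¹ ≡ 5 (mod 13) since 8·5 = 40 ≡ 1, so λ ≡ 7·5 ≡ 9.
  x = λ² - 4 - 4 = 81 - 8 ≡ 8; y = λ·(4 - 8) - 4 ≡ 12. → (8, 12)
double: tangent at (8, 12): λ = (3·8² + 11)/(2·12) ≡ 8/11. 11⁻¹ ≡ 6 (mod 13) since 11·6 = 66 ≡ 1, so λ ≡ 8·6 ≡ 9.
  x = λ² - 8 - 8 = 81 - 16 ≡ 0; y = λ·(8 - 0) - 12 ≡ 8. → (0, 8)
add G: (0, 8) + (4, 4). λ = (4 - 8)/(4 - 0) ≡ 9/4 mod 13. 4⁻¹ ≡ 10 (mod 13), so λ ≡ 12.
  x = λ² - 0 - 4 = 144 - 4 ≡ 10; y = λ·(0 - 10) - 8 ≡ 2. → (10, 2)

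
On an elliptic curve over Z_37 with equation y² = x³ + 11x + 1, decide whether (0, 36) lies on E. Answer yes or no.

y² = 36² ≡ 1; x³ + 11x + 1 = 1 ≡ 1 (mod 37). 1 = 1.

yes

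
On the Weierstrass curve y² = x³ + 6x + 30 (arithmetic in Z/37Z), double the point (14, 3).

tangent at (14, 3): λ = (3·14² + 6)/(2·3) ≡ 2/6. 6⁻¹ ≡ 31 (mod 37) since 6·31 = 186 ≡ 1, so λ ≡ 2·31 ≡ 25.
  x = λ² - 14 - 14 = 625 - 28 ≡ 5; y = λ·(14 - 5) - 3 ≡ 0. → (5, 0)

(5, 0)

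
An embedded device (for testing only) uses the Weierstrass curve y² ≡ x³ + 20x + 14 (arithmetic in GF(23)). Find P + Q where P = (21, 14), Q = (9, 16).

(9, 7)

(21, 14) + (9, 16). λ = (16 - 14)/(9 - 21) ≡ 2/11 mod 23. 11⁻¹ ≡ 21 (mod 23), so λ ≡ 19.
  x = λ² - 21 - 9 = 361 - 30 ≡ 9; y = λ·(21 - 9) - 14 ≡ 7. → (9, 7)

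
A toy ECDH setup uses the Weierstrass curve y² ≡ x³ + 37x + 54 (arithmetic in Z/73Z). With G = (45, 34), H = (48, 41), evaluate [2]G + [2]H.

First 2G:
Repeated addition: build up to 2G.
2G: tangent at (45, 34): λ = (3·45² + 37)/(2·34) ≡ 53/68. 68⁻¹ ≡ 29 (mod 73), so λ ≡ 53·29 ≡ 4.
  x = λ² - 45 - 45 = 16 - 90 ≡ 72; y = λ·(45 - 72) - 34 ≡ 4. → (72, 4)
2G = (72, 4).
Next 2H:
Repeated addition: build up to 2H.
2H: tangent at (48, 41): λ = (3·48² + 37)/(2·41) ≡ 14/9. 9⁻¹ ≡ 65 (mod 73), so λ ≡ 14·65 ≡ 34.
  x = λ² - 48 - 48 = 1156 - 96 ≡ 38; y = λ·(48 - 38) - 41 ≡ 7. → (38, 7)
2H = (38, 7).
Finally 2G + 2H:
(72, 4) + (38, 7). λ = (7 - 4)/(38 - 72) ≡ 3/39 mod 73. 39⁻¹ ≡ 15 (mod 73), so λ ≡ 45.
  x = λ² - 72 - 38 = 2025 - 110 ≡ 17; y = λ·(72 - 17) - 4 ≡ 62. → (17, 62)

(17, 62)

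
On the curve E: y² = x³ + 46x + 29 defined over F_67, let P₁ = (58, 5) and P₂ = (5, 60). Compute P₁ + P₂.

(2, 14)

(58, 5) + (5, 60). λ = (60 - 5)/(5 - 58) ≡ 55/14 mod 67. 14⁻¹ ≡ 24 (mod 67), so λ ≡ 47.
  x = λ² - 58 - 5 = 2209 - 63 ≡ 2; y = λ·(58 - 2) - 5 ≡ 14. → (2, 14)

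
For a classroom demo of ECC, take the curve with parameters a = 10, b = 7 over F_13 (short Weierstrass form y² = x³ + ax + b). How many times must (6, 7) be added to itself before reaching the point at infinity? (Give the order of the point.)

7

2P: tangent at (6, 7): λ = (3·6² + 10)/(2·7) ≡ 1/1. 1⁻¹ ≡ 1 (mod 13), so λ ≡ 1·1 ≡ 1.
  x = λ² - 6 - 6 = 1 - 12 ≡ 2; y = λ·(6 - 2) - 7 ≡ 10. → (2, 10)
3P: (2, 10) + (6, 7). λ = (7 - 10)/(6 - 2) ≡ 10/4 mod 13. 4⁻¹ ≡ 10 (mod 13), so λ ≡ 9.
  x = λ² - 2 - 6 = 81 - 8 ≡ 8; y = λ·(2 - 8) - 10 ≡ 1. → (8, 1)
4P: (8, 1) + (6, 7). λ = (7 - 1)/(6 - 8) ≡ 6/11 mod 13. 11⁻¹ ≡ 6 (mod 13) since 11·6 = 66 ≡ 1, so λ ≡ 10.
  x = λ² - 8 - 6 = 100 - 14 ≡ 8; y = λ·(8 - 8) - 1 ≡ 12. → (8, 12)
5P: (8, 12) + (6, 7). λ = (7 - 12)/(6 - 8) ≡ 8/11 mod 13. 11⁻¹ ≡ 6 (mod 13), so λ ≡ 9.
  x = λ² - 8 - 6 = 81 - 14 ≡ 2; y = λ·(8 - 2) - 12 ≡ 3. → (2, 3)
6P: (2, 3) + (6, 7). λ = (7 - 3)/(6 - 2) ≡ 4/4 mod 13. 4⁻¹ ≡ 10 (mod 13) since 4·10 = 40 ≡ 1, so λ ≡ 1.
  x = λ² - 2 - 6 = 1 - 8 ≡ 6; y = λ·(2 - 6) - 3 ≡ 6. → (6, 6)
7P: (6, 6) + (6, 7): same x and y₁ ≡ -y₂, so the sum is the point at infinity.
7P = the point at infinity, so the order is 7.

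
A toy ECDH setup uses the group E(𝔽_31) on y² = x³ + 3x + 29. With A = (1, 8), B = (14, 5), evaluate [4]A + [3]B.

First 4A:
Double-and-add on 4 = (100)₂. Start with A = (1, 8) for the leading 1-bit.
double: tangent at (1, 8): λ = (3·1² + 3)/(2·8) ≡ 6/16. 16⁻¹ ≡ 2 (mod 31) since 16·2 = 32 ≡ 1, so λ ≡ 6·2 ≡ 12.
  x = λ² - 1 - 1 = 144 - 2 ≡ 18; y = λ·(1 - 18) - 8 ≡ 5. → (18, 5)
double: tangent at (18, 5): λ = (3·18² + 3)/(2·5) ≡ 14/10. 10⁻¹ ≡ 28 (mod 31), so λ ≡ 14·28 ≡ 20.
  x = λ² - 18 - 18 = 400 - 36 ≡ 23; y = λ·(18 - 23) - 5 ≡ 19. → (23, 19)
4A = (23, 19).
Next 3B:
Repeated addition: build up to 3B.
2B: tangent at (14, 5): λ = (3·14² + 3)/(2·5) ≡ 2/10. 10⁻¹ ≡ 28 (mod 31), so λ ≡ 2·28 ≡ 25.
  x = λ² - 14 - 14 = 625 - 28 ≡ 8; y = λ·(14 - 8) - 5 ≡ 21. → (8, 21)
3B: (8, 21) + (14, 5). λ = (5 - 21)/(14 - 8) ≡ 15/6 mod 31. 6⁻¹ ≡ 26 (mod 31) since 6·26 = 156 ≡ 1, so λ ≡ 18.
  x = λ² - 8 - 14 = 324 - 22 ≡ 23; y = λ·(8 - 23) - 21 ≡ 19. → (23, 19)
3B = (23, 19).
Finally 4A + 3B:
tangent at (23, 19): λ = (3·23² + 3)/(2·19) ≡ 9/7. 7⁻¹ ≡ 9 (mod 31), so λ ≡ 9·9 ≡ 19.
  x = λ² - 23 - 23 = 361 - 46 ≡ 5; y = λ·(23 - 5) - 19 ≡ 13. → (5, 13)

(5, 13)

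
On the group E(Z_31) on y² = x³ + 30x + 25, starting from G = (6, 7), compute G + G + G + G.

Repeated addition: build up to 4G.
2G: tangent at (6, 7): λ = (3·6² + 30)/(2·7) ≡ 14/14. 14⁻¹ ≡ 20 (mod 31), so λ ≡ 14·20 ≡ 1.
  x = λ² - 6 - 6 = 1 - 12 ≡ 20; y = λ·(6 - 20) - 7 ≡ 10. → (20, 10)
3G: (20, 10) + (6, 7). λ = (7 - 10)/(6 - 20) ≡ 28/17 mod 31. 17⁻¹ ≡ 11 (mod 31), so λ ≡ 29.
  x = λ² - 20 - 6 = 841 - 26 ≡ 9; y = λ·(20 - 9) - 10 ≡ 30. → (9, 30)
4G: (9, 30) + (6, 7). λ = (7 - 30)/(6 - 9) ≡ 8/28 mod 31. 28⁻¹ ≡ 10 (mod 31), so λ ≡ 18.
  x = λ² - 9 - 6 = 324 - 15 ≡ 30; y = λ·(9 - 30) - 30 ≡ 26. → (30, 26)

(30, 26)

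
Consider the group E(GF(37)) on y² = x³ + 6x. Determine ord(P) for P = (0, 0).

2

2P: (0, 0) + (0, 0): same x and y₁ ≡ -y₂, so the sum is 𝒪.
2P = 𝒪, so the order is 2.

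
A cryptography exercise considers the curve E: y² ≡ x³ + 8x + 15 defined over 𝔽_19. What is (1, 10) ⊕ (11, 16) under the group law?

(18, 14)

(1, 10) + (11, 16). λ = (16 - 10)/(11 - 1) ≡ 6/10 mod 19. 10⁻¹ ≡ 2 (mod 19), so λ ≡ 12.
  x = λ² - 1 - 11 = 144 - 12 ≡ 18; y = λ·(1 - 18) - 10 ≡ 14. → (18, 14)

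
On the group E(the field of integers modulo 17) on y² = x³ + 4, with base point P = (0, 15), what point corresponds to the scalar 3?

O

Repeated addition: build up to 3P.
2P: tangent at (0, 15): λ = (3·0² + 0)/(2·15) ≡ 0/13. 13⁻¹ ≡ 4 (mod 17), so λ ≡ 0·4 ≡ 0.
  x = λ² - 0 - 0 = 0 - 0 ≡ 0; y = λ·(0 - 0) - 15 ≡ 2. → (0, 2)
3P: (0, 2) + (0, 15): same x and y₁ ≡ -y₂, so the sum is ∞.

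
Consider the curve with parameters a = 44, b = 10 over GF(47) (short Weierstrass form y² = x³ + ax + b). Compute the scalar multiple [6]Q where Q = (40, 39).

Double-and-add on 6 = (110)₂. Start with Q = (40, 39) for the leading 1-bit.
double: tangent at (40, 39): λ = (3·40² + 44)/(2·39) ≡ 3/31. 31⁻¹ ≡ 44 (mod 47), so λ ≡ 3·44 ≡ 38.
  x = λ² - 40 - 40 = 1444 - 80 ≡ 1; y = λ·(40 - 1) - 39 ≡ 33. → (1, 33)
add Q: (1, 33) + (40, 39). λ = (39 - 33)/(40 - 1) ≡ 6/39 mod 47. 39⁻¹ ≡ 41 (mod 47) since 39·41 = 1599 ≡ 1, so λ ≡ 11.
  x = λ² - 1 - 40 = 121 - 41 ≡ 33; y = λ·(1 - 33) - 33 ≡ 38. → (33, 38)
double: tangent at (33, 38): λ = (3·33² + 44)/(2·38) ≡ 21/29. 29⁻¹ ≡ 13 (mod 47) since 29·13 = 377 ≡ 1, so λ ≡ 21·13 ≡ 38.
  x = λ² - 33 - 33 = 1444 - 66 ≡ 15; y = λ·(33 - 15) - 38 ≡ 35. → (15, 35)

(15, 35)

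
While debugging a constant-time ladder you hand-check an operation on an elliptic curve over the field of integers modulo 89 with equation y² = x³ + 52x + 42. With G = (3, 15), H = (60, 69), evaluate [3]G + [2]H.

First 3G:
Repeated addition: build up to 3G.
2G: tangent at (3, 15): λ = (3·3² + 52)/(2·15) ≡ 79/30. 30⁻¹ ≡ 3 (mod 89), so λ ≡ 79·3 ≡ 59.
  x = λ² - 3 - 3 = 3481 - 6 ≡ 4; y = λ·(3 - 4) - 15 ≡ 15. → (4, 15)
3G: (4, 15) + (3, 15). λ = (15 - 15)/(3 - 4) ≡ 0/88 mod 89. 88⁻¹ ≡ 88 (mod 89), so λ ≡ 0.
  x = λ² - 4 - 3 = 0 - 7 ≡ 82; y = λ·(4 - 82) - 15 ≡ 74. → (82, 74)
3G = (82, 74).
Next 2H:
Repeated addition: build up to 2H.
2H: tangent at (60, 69): λ = (3·60² + 52)/(2·69) ≡ 83/49. 49⁻¹ ≡ 20 (mod 89), so λ ≡ 83·20 ≡ 58.
  x = λ² - 60 - 60 = 3364 - 120 ≡ 40; y = λ·(60 - 40) - 69 ≡ 23. → (40, 23)
2H = (40, 23).
Finally 3G + 2H:
(82, 74) + (40, 23). λ = (23 - 74)/(40 - 82) ≡ 38/47 mod 89. 47⁻¹ ≡ 36 (mod 89), so λ ≡ 33.
  x = λ² - 82 - 40 = 1089 - 122 ≡ 77; y = λ·(82 - 77) - 74 ≡ 2. → (77, 2)

(77, 2)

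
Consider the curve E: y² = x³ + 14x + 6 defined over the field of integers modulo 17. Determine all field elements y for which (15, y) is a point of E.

2, 15

x³ + 14x + 6 = 3591 ≡ 4 (mod 17).
Square roots of 4 mod 17: 2 and 15 (since 2² = 4 ≡ 4).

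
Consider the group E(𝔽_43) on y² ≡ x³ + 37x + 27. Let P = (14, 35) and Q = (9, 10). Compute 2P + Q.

(5, 37)

First 2P:
Repeated addition: build up to 2P.
2P: tangent at (14, 35): λ = (3·14² + 37)/(2·35) ≡ 23/27. 27⁻¹ ≡ 8 (mod 43) since 27·8 = 216 ≡ 1, so λ ≡ 23·8 ≡ 12.
  x = λ² - 14 - 14 = 144 - 28 ≡ 30; y = λ·(14 - 30) - 35 ≡ 31. → (30, 31)
2P = (30, 31).
Finally 2P + Q:
(30, 31) + (9, 10). λ = (10 - 31)/(9 - 30) ≡ 22/22 mod 43. 22⁻¹ ≡ 2 (mod 43), so λ ≡ 1.
  x = λ² - 30 - 9 = 1 - 39 ≡ 5; y = λ·(30 - 5) - 31 ≡ 37. → (5, 37)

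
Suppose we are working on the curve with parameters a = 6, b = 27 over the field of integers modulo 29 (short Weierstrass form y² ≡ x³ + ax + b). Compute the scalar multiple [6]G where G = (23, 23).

Repeated addition: build up to 6G.
2G: tangent at (23, 23): λ = (3·23² + 6)/(2·23) ≡ 27/17. 17⁻¹ ≡ 12 (mod 29) since 17·12 = 204 ≡ 1, so λ ≡ 27·12 ≡ 5.
  x = λ² - 23 - 23 = 25 - 46 ≡ 8; y = λ·(23 - 8) - 23 ≡ 23. → (8, 23)
3G: (8, 23) + (23, 23). λ = (23 - 23)/(23 - 8) ≡ 0/15 mod 29. 15⁻¹ ≡ 2 (mod 29), so λ ≡ 0.
  x = λ² - 8 - 23 = 0 - 31 ≡ 27; y = λ·(8 - 27) - 23 ≡ 6. → (27, 6)
4G: (27, 6) + (23, 23). λ = (23 - 6)/(23 - 27) ≡ 17/25 mod 29. 25⁻¹ ≡ 7 (mod 29), so λ ≡ 3.
  x = λ² - 27 - 23 = 9 - 50 ≡ 17; y = λ·(27 - 17) - 6 ≡ 24. → (17, 24)
5G: (17, 24) + (23, 23). λ = (23 - 24)/(23 - 17) ≡ 28/6 mod 29. 6⁻¹ ≡ 5 (mod 29), so λ ≡ 24.
  x = λ² - 17 - 23 = 576 - 40 ≡ 14; y = λ·(17 - 14) - 24 ≡ 19. → (14, 19)
6G: (14, 19) + (23, 23). λ = (23 - 19)/(23 - 14) ≡ 4/9 mod 29. 9⁻¹ ≡ 13 (mod 29), so λ ≡ 23.
  x = λ² - 14 - 23 = 529 - 37 ≡ 28; y = λ·(14 - 28) - 19 ≡ 7. → (28, 7)

(28, 7)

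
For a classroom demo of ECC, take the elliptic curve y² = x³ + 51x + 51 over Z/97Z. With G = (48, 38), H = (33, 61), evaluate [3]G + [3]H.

First 3G:
Repeated addition: build up to 3G.
2G: tangent at (48, 38): λ = (3·48² + 51)/(2·38) ≡ 76/76. 76⁻¹ ≡ 60 (mod 97) since 76·60 = 4560 ≡ 1, so λ ≡ 76·60 ≡ 1.
  x = λ² - 48 - 48 = 1 - 96 ≡ 2; y = λ·(48 - 2) - 38 ≡ 8. → (2, 8)
3G: (2, 8) + (48, 38). λ = (38 - 8)/(48 - 2) ≡ 30/46 mod 97. 46⁻¹ ≡ 19 (mod 97), so λ ≡ 85.
  x = λ² - 2 - 48 = 7225 - 50 ≡ 94; y = λ·(2 - 94) - 8 ≡ 29. → (94, 29)
3G = (94, 29).
Next 3H:
Repeated addition: build up to 3H.
2H: tangent at (33, 61): λ = (3·33² + 51)/(2·61) ≡ 20/25. 25⁻¹ ≡ 66 (mod 97) since 25·66 = 1650 ≡ 1, so λ ≡ 20·66 ≡ 59.
  x = λ² - 33 - 33 = 3481 - 66 ≡ 20; y = λ·(33 - 20) - 61 ≡ 27. → (20, 27)
3H: (20, 27) + (33, 61). λ = (61 - 27)/(33 - 20) ≡ 34/13 mod 97. 13⁻¹ ≡ 15 (mod 97), so λ ≡ 25.
  x = λ² - 20 - 33 = 625 - 53 ≡ 87; y = λ·(20 - 87) - 27 ≡ 44. → (87, 44)
3H = (87, 44).
Finally 3G + 3H:
(94, 29) + (87, 44). λ = (44 - 29)/(87 - 94) ≡ 15/90 mod 97. 90⁻¹ ≡ 83 (mod 97), so λ ≡ 81.
  x = λ² - 94 - 87 = 6561 - 181 ≡ 75; y = λ·(94 - 75) - 29 ≡ 55. → (75, 55)

(75, 55)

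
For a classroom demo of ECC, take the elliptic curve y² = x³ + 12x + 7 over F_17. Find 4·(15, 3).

Write P = (15, 3).
Repeated addition: build up to 4P.
2P: tangent at (15, 3): λ = (3·15² + 12)/(2·3) ≡ 7/6. 6⁻¹ ≡ 3 (mod 17) since 6·3 = 18 ≡ 1, so λ ≡ 7·3 ≡ 4.
  x = λ² - 15 - 15 = 16 - 30 ≡ 3; y = λ·(15 - 3) - 3 ≡ 11. → (3, 11)
3P: (3, 11) + (15, 3). λ = (3 - 11)/(15 - 3) ≡ 9/12 mod 17. 12⁻¹ ≡ 10 (mod 17) since 12·10 = 120 ≡ 1, so λ ≡ 5.
  x = λ² - 3 - 15 = 25 - 18 ≡ 7; y = λ·(3 - 7) - 11 ≡ 3. → (7, 3)
4P: (7, 3) + (15, 3). λ = (3 - 3)/(15 - 7) ≡ 0/8 mod 17. 8⁻¹ ≡ 15 (mod 17), so λ ≡ 0.
  x = λ² - 7 - 15 = 0 - 22 ≡ 12; y = λ·(7 - 12) - 3 ≡ 14. → (12, 14)

(12, 14)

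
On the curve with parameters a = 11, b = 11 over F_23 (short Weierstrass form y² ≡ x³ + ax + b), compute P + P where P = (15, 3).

(19, 15)

tangent at (15, 3): λ = (3·15² + 11)/(2·3) ≡ 19/6. 6⁻¹ ≡ 4 (mod 23), so λ ≡ 19·4 ≡ 7.
  x = λ² - 15 - 15 = 49 - 30 ≡ 19; y = λ·(15 - 19) - 3 ≡ 15. → (19, 15)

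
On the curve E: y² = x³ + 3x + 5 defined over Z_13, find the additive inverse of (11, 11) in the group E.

(11, 2)

-(11, 11) = (11, -11 mod 13) = (11, 2).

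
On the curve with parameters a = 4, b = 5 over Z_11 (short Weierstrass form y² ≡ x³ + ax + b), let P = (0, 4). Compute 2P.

tangent at (0, 4): λ = (3·0² + 4)/(2·4) ≡ 4/8. 8⁻¹ ≡ 7 (mod 11) since 8·7 = 56 ≡ 1, so λ ≡ 4·7 ≡ 6.
  x = λ² - 0 - 0 = 36 - 0 ≡ 3; y = λ·(0 - 3) - 4 ≡ 0. → (3, 0)

(3, 0)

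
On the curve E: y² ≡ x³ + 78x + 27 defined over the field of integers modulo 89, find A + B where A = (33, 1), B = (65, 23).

(33, 1) + (65, 23). λ = (23 - 1)/(65 - 33) ≡ 22/32 mod 89. 32⁻¹ ≡ 64 (mod 89), so λ ≡ 73.
  x = λ² - 33 - 65 = 5329 - 98 ≡ 69; y = λ·(33 - 69) - 1 ≡ 41. → (69, 41)

(69, 41)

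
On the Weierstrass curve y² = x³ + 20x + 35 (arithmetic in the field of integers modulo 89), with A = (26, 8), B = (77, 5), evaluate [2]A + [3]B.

(45, 52)

First 2A:
Repeated addition: build up to 2A.
2A: tangent at (26, 8): λ = (3·26² + 20)/(2·8) ≡ 1/16. 16⁻¹ ≡ 39 (mod 89), so λ ≡ 1·39 ≡ 39.
  x = λ² - 26 - 26 = 1521 - 52 ≡ 45; y = λ·(26 - 45) - 8 ≡ 52. → (45, 52)
2A = (45, 52).
Next 3B:
Repeated addition: build up to 3B.
2B: tangent at (77, 5): λ = (3·77² + 20)/(2·5) ≡ 7/10. 10⁻¹ ≡ 9 (mod 89) since 10·9 = 90 ≡ 1, so λ ≡ 7·9 ≡ 63.
  x = λ² - 77 - 77 = 3969 - 154 ≡ 77; y = λ·(77 - 77) - 5 ≡ 84. → (77, 84)
3B: (77, 84) + (77, 5): same x and y₁ ≡ -y₂, so the sum is ∞.
3B = ∞.
Finally 2A + 3B:
(45, 52) + ∞ = (45, 52) (identity).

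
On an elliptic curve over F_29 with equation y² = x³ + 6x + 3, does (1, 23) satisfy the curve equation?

no

y² = 23² ≡ 7; x³ + 6x + 3 = 10 ≡ 10 (mod 29). 7 ≠ 10.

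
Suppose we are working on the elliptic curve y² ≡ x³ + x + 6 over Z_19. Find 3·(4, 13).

(12, 6)

Write P = (4, 13).
Repeated addition: build up to 3P.
2P: tangent at (4, 13): λ = (3·4² + 1)/(2·13) ≡ 11/7. 7⁻¹ ≡ 11 (mod 19), so λ ≡ 11·11 ≡ 7.
  x = λ² - 4 - 4 = 49 - 8 ≡ 3; y = λ·(4 - 3) - 13 ≡ 13. → (3, 13)
3P: (3, 13) + (4, 13). λ = (13 - 13)/(4 - 3) ≡ 0/1 mod 19. 1⁻¹ ≡ 1 (mod 19) since 1·1 = 1 ≡ 1, so λ ≡ 0.
  x = λ² - 3 - 4 = 0 - 7 ≡ 12; y = λ·(3 - 12) - 13 ≡ 6. → (12, 6)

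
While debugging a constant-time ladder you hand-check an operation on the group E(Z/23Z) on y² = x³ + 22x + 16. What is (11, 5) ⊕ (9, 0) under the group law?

(15, 8)

(11, 5) + (9, 0). λ = (0 - 5)/(9 - 11) ≡ 18/21 mod 23. 21⁻¹ ≡ 11 (mod 23) since 21·11 = 231 ≡ 1, so λ ≡ 14.
  x = λ² - 11 - 9 = 196 - 20 ≡ 15; y = λ·(11 - 15) - 5 ≡ 8. → (15, 8)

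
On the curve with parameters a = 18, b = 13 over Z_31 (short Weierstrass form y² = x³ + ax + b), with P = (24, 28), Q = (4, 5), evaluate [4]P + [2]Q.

O

First 4P:
Repeated addition: build up to 4P.
2P: tangent at (24, 28): λ = (3·24² + 18)/(2·28) ≡ 10/25. 25⁻¹ ≡ 5 (mod 31), so λ ≡ 10·5 ≡ 19.
  x = λ² - 24 - 24 = 361 - 48 ≡ 3; y = λ·(24 - 3) - 28 ≡ 30. → (3, 30)
3P: (3, 30) + (24, 28). λ = (28 - 30)/(24 - 3) ≡ 29/21 mod 31. 21⁻¹ ≡ 3 (mod 31), so λ ≡ 25.
  x = λ² - 3 - 24 = 625 - 27 ≡ 9; y = λ·(3 - 9) - 30 ≡ 6. → (9, 6)
4P: (9, 6) + (24, 28). λ = (28 - 6)/(24 - 9) ≡ 22/15 mod 31. 15⁻¹ ≡ 29 (mod 31), so λ ≡ 18.
  x = λ² - 9 - 24 = 324 - 33 ≡ 12; y = λ·(9 - 12) - 6 ≡ 2. → (12, 2)
4P = (12, 2).
Next 2Q:
Repeated addition: build up to 2Q.
2Q: tangent at (4, 5): λ = (3·4² + 18)/(2·5) ≡ 4/10. 10⁻¹ ≡ 28 (mod 31), so λ ≡ 4·28 ≡ 19.
  x = λ² - 4 - 4 = 361 - 8 ≡ 12; y = λ·(4 - 12) - 5 ≡ 29. → (12, 29)
2Q = (12, 29).
Finally 4P + 2Q:
(12, 2) + (12, 29): same x and y₁ ≡ -y₂, so the sum is O.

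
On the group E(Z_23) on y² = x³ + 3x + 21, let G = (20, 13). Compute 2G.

(14, 1)

tangent at (20, 13): λ = (3·20² + 3)/(2·13) ≡ 7/3. 3⁻¹ ≡ 8 (mod 23), so λ ≡ 7·8 ≡ 10.
  x = λ² - 20 - 20 = 100 - 40 ≡ 14; y = λ·(20 - 14) - 13 ≡ 1. → (14, 1)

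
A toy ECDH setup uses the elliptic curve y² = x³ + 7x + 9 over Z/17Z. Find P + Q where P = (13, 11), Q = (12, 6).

(0, 3)

(13, 11) + (12, 6). λ = (6 - 11)/(12 - 13) ≡ 12/16 mod 17. 16⁻¹ ≡ 16 (mod 17), so λ ≡ 5.
  x = λ² - 13 - 12 = 25 - 25 ≡ 0; y = λ·(13 - 0) - 11 ≡ 3. → (0, 3)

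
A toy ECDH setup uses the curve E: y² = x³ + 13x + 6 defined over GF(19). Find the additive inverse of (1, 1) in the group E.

-(1, 1) = (1, -1 mod 19) = (1, 18).

(1, 18)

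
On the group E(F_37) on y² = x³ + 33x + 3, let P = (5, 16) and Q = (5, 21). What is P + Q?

The two points share x = 5 and their y-coordinates satisfy 16 + 21 ≡ 0 (mod 37), so they are inverses. Their sum is O.

O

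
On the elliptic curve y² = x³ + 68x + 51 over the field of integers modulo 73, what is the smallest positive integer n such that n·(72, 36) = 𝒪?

11

2P: tangent at (72, 36): λ = (3·72² + 68)/(2·36) ≡ 71/72. 72⁻¹ ≡ 72 (mod 73) since 72·72 = 5184 ≡ 1, so λ ≡ 71·72 ≡ 2.
  x = λ² - 72 - 72 = 4 - 144 ≡ 6; y = λ·(72 - 6) - 36 ≡ 23. → (6, 23)
3P: (6, 23) + (72, 36). λ = (36 - 23)/(72 - 6) ≡ 13/66 mod 73. 66⁻¹ ≡ 52 (mod 73) since 66·52 = 3432 ≡ 1, so λ ≡ 19.
  x = λ² - 6 - 72 = 361 - 78 ≡ 64; y = λ·(6 - 64) - 23 ≡ 43. → (64, 43)
4P: (64, 43) + (72, 36). λ = (36 - 43)/(72 - 64) ≡ 66/8 mod 73. 8⁻¹ ≡ 64 (mod 73), so λ ≡ 63.
  x = λ² - 64 - 72 = 3969 - 136 ≡ 37; y = λ·(64 - 37) - 43 ≡ 52. → (37, 52)
5P: (37, 52) + (72, 36). λ = (36 - 52)/(72 - 37) ≡ 57/35 mod 73. 35⁻¹ ≡ 48 (mod 73), so λ ≡ 35.
  x = λ² - 37 - 72 = 1225 - 109 ≡ 21; y = λ·(37 - 21) - 52 ≡ 70. → (21, 70)
6P: (21, 70) + (72, 36). λ = (36 - 70)/(72 - 21) ≡ 39/51 mod 73. 51⁻¹ ≡ 63 (mod 73) since 51·63 = 3213 ≡ 1, so λ ≡ 48.
  x = λ² - 21 - 72 = 2304 - 93 ≡ 21; y = λ·(21 - 21) - 70 ≡ 3. → (21, 3)
7P: (21, 3) + (72, 36). λ = (36 - 3)/(72 - 21) ≡ 33/51 mod 73. 51⁻¹ ≡ 63 (mod 73), so λ ≡ 35.
  x = λ² - 21 - 72 = 1225 - 93 ≡ 37; y = λ·(21 - 37) - 3 ≡ 21. → (37, 21)
8P: (37, 21) + (72, 36). λ = (36 - 21)/(72 - 37) ≡ 15/35 mod 73. 35⁻¹ ≡ 48 (mod 73), so λ ≡ 63.
  x = λ² - 37 - 72 = 3969 - 109 ≡ 64; y = λ·(37 - 64) - 21 ≡ 30. → (64, 30)
9P: (64, 30) + (72, 36). λ = (36 - 30)/(72 - 64) ≡ 6/8 mod 73. 8⁻¹ ≡ 64 (mod 73) since 8·64 = 512 ≡ 1, so λ ≡ 19.
  x = λ² - 64 - 72 = 361 - 136 ≡ 6; y = λ·(64 - 6) - 30 ≡ 50. → (6, 50)
10P: (6, 50) + (72, 36). λ = (36 - 50)/(72 - 6) ≡ 59/66 mod 73. 66⁻¹ ≡ 52 (mod 73) since 66·52 = 3432 ≡ 1, so λ ≡ 2.
  x = λ² - 6 - 72 = 4 - 78 ≡ 72; y = λ·(6 - 72) - 50 ≡ 37. → (72, 37)
11P: (72, 37) + (72, 36): same x and y₁ ≡ -y₂, so the sum is 𝒪.
11P = 𝒪, so the order is 11.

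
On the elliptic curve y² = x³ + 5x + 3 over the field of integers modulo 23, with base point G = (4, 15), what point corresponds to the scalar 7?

(1, 3)

Repeated addition: build up to 7G.
2G: tangent at (4, 15): λ = (3·4² + 5)/(2·15) ≡ 7/7. 7⁻¹ ≡ 10 (mod 23) since 7·10 = 70 ≡ 1, so λ ≡ 7·10 ≡ 1.
  x = λ² - 4 - 4 = 1 - 8 ≡ 16; y = λ·(4 - 16) - 15 ≡ 19. → (16, 19)
3G: (16, 19) + (4, 15). λ = (15 - 19)/(4 - 16) ≡ 19/11 mod 23. 11⁻¹ ≡ 21 (mod 23), so λ ≡ 8.
  x = λ² - 16 - 4 = 64 - 20 ≡ 21; y = λ·(16 - 21) - 19 ≡ 10. → (21, 10)
4G: (21, 10) + (4, 15). λ = (15 - 10)/(4 - 21) ≡ 5/6 mod 23. 6⁻¹ ≡ 4 (mod 23) since 6·4 = 24 ≡ 1, so λ ≡ 20.
  x = λ² - 21 - 4 = 400 - 25 ≡ 7; y = λ·(21 - 7) - 10 ≡ 17. → (7, 17)
5G: (7, 17) + (4, 15). λ = (15 - 17)/(4 - 7) ≡ 21/20 mod 23. 20⁻¹ ≡ 15 (mod 23) since 20·15 = 300 ≡ 1, so λ ≡ 16.
  x = λ² - 7 - 4 = 256 - 11 ≡ 15; y = λ·(7 - 15) - 17 ≡ 16. → (15, 16)
6G: (15, 16) + (4, 15). λ = (15 - 16)/(4 - 15) ≡ 22/12 mod 23. 12⁻¹ ≡ 2 (mod 23), so λ ≡ 21.
  x = λ² - 15 - 4 = 441 - 19 ≡ 8; y = λ·(15 - 8) - 16 ≡ 16. → (8, 16)
7G: (8, 16) + (4, 15). λ = (15 - 16)/(4 - 8) ≡ 22/19 mod 23. 19⁻¹ ≡ 17 (mod 23), so λ ≡ 6.
  x = λ² - 8 - 4 = 36 - 12 ≡ 1; y = λ·(8 - 1) - 16 ≡ 3. → (1, 3)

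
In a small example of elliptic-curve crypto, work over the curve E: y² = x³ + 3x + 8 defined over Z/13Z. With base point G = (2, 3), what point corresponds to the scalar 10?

Repeated addition: build up to 10G.
2G: tangent at (2, 3): λ = (3·2² + 3)/(2·3) ≡ 2/6. 6⁻¹ ≡ 11 (mod 13) since 6·11 = 66 ≡ 1, so λ ≡ 2·11 ≡ 9.
  x = λ² - 2 - 2 = 81 - 4 ≡ 12; y = λ·(2 - 12) - 3 ≡ 11. → (12, 11)
3G: (12, 11) + (2, 3). λ = (3 - 11)/(2 - 12) ≡ 5/3 mod 13. 3⁻¹ ≡ 9 (mod 13), so λ ≡ 6.
  x = λ² - 12 - 2 = 36 - 14 ≡ 9; y = λ·(12 - 9) - 11 ≡ 7. → (9, 7)
4G: (9, 7) + (2, 3). λ = (3 - 7)/(2 - 9) ≡ 9/6 mod 13. 6⁻¹ ≡ 11 (mod 13), so λ ≡ 8.
  x = λ² - 9 - 2 = 64 - 11 ≡ 1; y = λ·(9 - 1) - 7 ≡ 5. → (1, 5)
5G: (1, 5) + (2, 3). λ = (3 - 5)/(2 - 1) ≡ 11/1 mod 13. 1⁻¹ ≡ 1 (mod 13) since 1·1 = 1 ≡ 1, so λ ≡ 11.
  x = λ² - 1 - 2 = 121 - 3 ≡ 1; y = λ·(1 - 1) - 5 ≡ 8. → (1, 8)
6G: (1, 8) + (2, 3). λ = (3 - 8)/(2 - 1) ≡ 8/1 mod 13. 1⁻¹ ≡ 1 (mod 13), so λ ≡ 8.
  x = λ² - 1 - 2 = 64 - 3 ≡ 9; y = λ·(1 - 9) - 8 ≡ 6. → (9, 6)
7G: (9, 6) + (2, 3). λ = (3 - 6)/(2 - 9) ≡ 10/6 mod 13. 6⁻¹ ≡ 11 (mod 13) since 6·11 = 66 ≡ 1, so λ ≡ 6.
  x = λ² - 9 - 2 = 36 - 11 ≡ 12; y = λ·(9 - 12) - 6 ≡ 2. → (12, 2)
8G: (12, 2) + (2, 3). λ = (3 - 2)/(2 - 12) ≡ 1/3 mod 13. 3⁻¹ ≡ 9 (mod 13), so λ ≡ 9.
  x = λ² - 12 - 2 = 81 - 14 ≡ 2; y = λ·(12 - 2) - 2 ≡ 10. → (2, 10)
9G: (2, 10) + (2, 3): same x and y₁ ≡ -y₂, so the sum is ∞.
10G: ∞ + (2, 3) = (2, 3) (identity).

(2, 3)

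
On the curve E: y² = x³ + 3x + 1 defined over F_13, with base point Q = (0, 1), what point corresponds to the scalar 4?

Repeated addition: build up to 4Q.
2Q: tangent at (0, 1): λ = (3·0² + 3)/(2·1) ≡ 3/2. 2⁻¹ ≡ 7 (mod 13), so λ ≡ 3·7 ≡ 8.
  x = λ² - 0 - 0 = 64 - 0 ≡ 12; y = λ·(0 - 12) - 1 ≡ 7. → (12, 7)
3Q: (12, 7) + (0, 1). λ = (1 - 7)/(0 - 12) ≡ 7/1 mod 13. 1⁻¹ ≡ 1 (mod 13) since 1·1 = 1 ≡ 1, so λ ≡ 7.
  x = λ² - 12 - 0 = 49 - 12 ≡ 11; y = λ·(12 - 11) - 7 ≡ 0. → (11, 0)
4Q: (11, 0) + (0, 1). λ = (1 - 0)/(0 - 11) ≡ 1/2 mod 13. 2⁻¹ ≡ 7 (mod 13), so λ ≡ 7.
  x = λ² - 11 - 0 = 49 - 11 ≡ 12; y = λ·(11 - 12) - 0 ≡ 6. → (12, 6)

(12, 6)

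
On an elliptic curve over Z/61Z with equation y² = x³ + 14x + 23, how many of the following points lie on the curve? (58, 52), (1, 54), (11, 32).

(58, 52): 52² ≡ 20, rhs ≡ 15 → off.
(1, 54): 54² ≡ 49, rhs ≡ 38 → off.
(11, 32): 32² ≡ 48, rhs ≡ 44 → off.

0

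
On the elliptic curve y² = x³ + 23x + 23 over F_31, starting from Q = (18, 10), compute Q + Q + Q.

(29, 0)

Repeated addition: build up to 3Q.
2Q: tangent at (18, 10): λ = (3·18² + 23)/(2·10) ≡ 3/20. 20⁻¹ ≡ 14 (mod 31) since 20·14 = 280 ≡ 1, so λ ≡ 3·14 ≡ 11.
  x = λ² - 18 - 18 = 121 - 36 ≡ 23; y = λ·(18 - 23) - 10 ≡ 28. → (23, 28)
3Q: (23, 28) + (18, 10). λ = (10 - 28)/(18 - 23) ≡ 13/26 mod 31. 26⁻¹ ≡ 6 (mod 31) since 26·6 = 156 ≡ 1, so λ ≡ 16.
  x = λ² - 23 - 18 = 256 - 41 ≡ 29; y = λ·(23 - 29) - 28 ≡ 0. → (29, 0)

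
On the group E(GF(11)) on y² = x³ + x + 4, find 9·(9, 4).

Write Q = (9, 4).
Double-and-add on 9 = (1001)₂. Start with Q = (9, 4) for the leading 1-bit.
double: tangent at (9, 4): λ = (3·9² + 1)/(2·4) ≡ 2/8. 8⁻¹ ≡ 7 (mod 11), so λ ≡ 2·7 ≡ 3.
  x = λ² - 9 - 9 = 9 - 18 ≡ 2; y = λ·(9 - 2) - 4 ≡ 6. → (2, 6)
double: tangent at (2, 6): λ = (3·2² + 1)/(2·6) ≡ 2/1. 1⁻¹ ≡ 1 (mod 11), so λ ≡ 2·1 ≡ 2.
  x = λ² - 2 - 2 = 4 - 4 ≡ 0; y = λ·(2 - 0) - 6 ≡ 9. → (0, 9)
double: tangent at (0, 9): λ = (3·0² + 1)/(2·9) ≡ 1/7. 7⁻¹ ≡ 8 (mod 11) since 7·8 = 56 ≡ 1, so λ ≡ 1·8 ≡ 8.
  x = λ² - 0 - 0 = 64 - 0 ≡ 9; y = λ·(0 - 9) - 9 ≡ 7. → (9, 7)
add Q: (9, 7) + (9, 4): same x and y₁ ≡ -y₂, so the sum is O.

O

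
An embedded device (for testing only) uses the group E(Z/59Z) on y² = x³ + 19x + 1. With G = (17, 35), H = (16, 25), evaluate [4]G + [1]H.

First 4G:
Double-and-add on 4 = (100)₂. Start with G = (17, 35) for the leading 1-bit.
double: tangent at (17, 35): λ = (3·17² + 19)/(2·35) ≡ 1/11. 11⁻¹ ≡ 43 (mod 59) since 11·43 = 473 ≡ 1, so λ ≡ 1·43 ≡ 43.
  x = λ² - 17 - 17 = 1849 - 34 ≡ 45; y = λ·(17 - 45) - 35 ≡ 0. → (45, 0)
double: (45, 0) + (45, 0): same x and y₁ ≡ -y₂, so the sum is the point at infinity.
4G = the point at infinity.
Finally 4G + H:
the point at infinity + (16, 25) = (16, 25) (identity).

(16, 25)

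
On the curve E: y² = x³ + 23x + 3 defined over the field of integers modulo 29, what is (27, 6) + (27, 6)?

tangent at (27, 6): λ = (3·27² + 23)/(2·6) ≡ 6/12. 12⁻¹ ≡ 17 (mod 29) since 12·17 = 204 ≡ 1, so λ ≡ 6·17 ≡ 15.
  x = λ² - 27 - 27 = 225 - 54 ≡ 26; y = λ·(27 - 26) - 6 ≡ 9. → (26, 9)

(26, 9)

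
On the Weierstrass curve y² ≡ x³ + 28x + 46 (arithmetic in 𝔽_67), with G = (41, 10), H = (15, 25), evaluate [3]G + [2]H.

(66, 33)

First 3G:
Repeated addition: build up to 3G.
2G: tangent at (41, 10): λ = (3·41² + 28)/(2·10) ≡ 46/20. 20⁻¹ ≡ 57 (mod 67), so λ ≡ 46·57 ≡ 9.
  x = λ² - 41 - 41 = 81 - 82 ≡ 66; y = λ·(41 - 66) - 10 ≡ 33. → (66, 33)
3G: (66, 33) + (41, 10). λ = (10 - 33)/(41 - 66) ≡ 44/42 mod 67. 42⁻¹ ≡ 8 (mod 67) since 42·8 = 336 ≡ 1, so λ ≡ 17.
  x = λ² - 66 - 41 = 289 - 107 ≡ 48; y = λ·(66 - 48) - 33 ≡ 5. → (48, 5)
3G = (48, 5).
Next 2H:
Repeated addition: build up to 2H.
2H: tangent at (15, 25): λ = (3·15² + 28)/(2·25) ≡ 33/50. 50⁻¹ ≡ 63 (mod 67), so λ ≡ 33·63 ≡ 2.
  x = λ² - 15 - 15 = 4 - 30 ≡ 41; y = λ·(15 - 41) - 25 ≡ 57. → (41, 57)
2H = (41, 57).
Finally 3G + 2H:
(48, 5) + (41, 57). λ = (57 - 5)/(41 - 48) ≡ 52/60 mod 67. 60⁻¹ ≡ 19 (mod 67), so λ ≡ 50.
  x = λ² - 48 - 41 = 2500 - 89 ≡ 66; y = λ·(48 - 66) - 5 ≡ 33. → (66, 33)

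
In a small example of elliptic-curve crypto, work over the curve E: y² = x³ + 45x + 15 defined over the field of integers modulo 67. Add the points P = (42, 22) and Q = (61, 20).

(26, 1)

(42, 22) + (61, 20). λ = (20 - 22)/(61 - 42) ≡ 65/19 mod 67. 19⁻¹ ≡ 60 (mod 67), so λ ≡ 14.
  x = λ² - 42 - 61 = 196 - 103 ≡ 26; y = λ·(42 - 26) - 22 ≡ 1. → (26, 1)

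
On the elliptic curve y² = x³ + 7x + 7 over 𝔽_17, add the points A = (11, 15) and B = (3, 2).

(11, 15) + (3, 2). λ = (2 - 15)/(3 - 11) ≡ 4/9 mod 17. 9⁻¹ ≡ 2 (mod 17), so λ ≡ 8.
  x = λ² - 11 - 3 = 64 - 14 ≡ 16; y = λ·(11 - 16) - 15 ≡ 13. → (16, 13)

(16, 13)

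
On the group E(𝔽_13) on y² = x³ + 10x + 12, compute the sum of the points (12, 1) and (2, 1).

(12, 1) + (2, 1). λ = (1 - 1)/(2 - 12) ≡ 0/3 mod 13. 3⁻¹ ≡ 9 (mod 13), so λ ≡ 0.
  x = λ² - 12 - 2 = 0 - 14 ≡ 12; y = λ·(12 - 12) - 1 ≡ 12. → (12, 12)

(12, 12)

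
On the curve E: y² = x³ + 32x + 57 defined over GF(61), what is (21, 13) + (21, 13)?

tangent at (21, 13): λ = (3·21² + 32)/(2·13) ≡ 13/26. 26⁻¹ ≡ 54 (mod 61), so λ ≡ 13·54 ≡ 31.
  x = λ² - 21 - 21 = 961 - 42 ≡ 4; y = λ·(21 - 4) - 13 ≡ 26. → (4, 26)

(4, 26)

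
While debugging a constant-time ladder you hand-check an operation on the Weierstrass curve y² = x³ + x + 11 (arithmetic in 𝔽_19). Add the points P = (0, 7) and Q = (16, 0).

(0, 7) + (16, 0). λ = (0 - 7)/(16 - 0) ≡ 12/16 mod 19. 16⁻¹ ≡ 6 (mod 19) since 16·6 = 96 ≡ 1, so λ ≡ 15.
  x = λ² - 0 - 16 = 225 - 16 ≡ 0; y = λ·(0 - 0) - 7 ≡ 12. → (0, 12)

(0, 12)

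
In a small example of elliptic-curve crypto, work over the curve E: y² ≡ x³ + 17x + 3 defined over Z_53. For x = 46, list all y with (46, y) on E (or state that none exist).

none

x³ + 17x + 3 = 98121 ≡ 18 (mod 53).
18 is a non-residue mod 53; no y exists.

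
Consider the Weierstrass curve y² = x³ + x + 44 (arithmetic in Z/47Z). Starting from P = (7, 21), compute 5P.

Repeated addition: build up to 5P.
2P: tangent at (7, 21): λ = (3·7² + 1)/(2·21) ≡ 7/42. 42⁻¹ ≡ 28 (mod 47) since 42·28 = 1176 ≡ 1, so λ ≡ 7·28 ≡ 8.
  x = λ² - 7 - 7 = 64 - 14 ≡ 3; y = λ·(7 - 3) - 21 ≡ 11. → (3, 11)
3P: (3, 11) + (7, 21). λ = (21 - 11)/(7 - 3) ≡ 10/4 mod 47. 4⁻¹ ≡ 12 (mod 47) since 4·12 = 48 ≡ 1, so λ ≡ 26.
  x = λ² - 3 - 7 = 676 - 10 ≡ 8; y = λ·(3 - 8) - 11 ≡ 0. → (8, 0)
4P: (8, 0) + (7, 21). λ = (21 - 0)/(7 - 8) ≡ 21/46 mod 47. 46⁻¹ ≡ 46 (mod 47), so λ ≡ 26.
  x = λ² - 8 - 7 = 676 - 15 ≡ 3; y = λ·(8 - 3) - 0 ≡ 36. → (3, 36)
5P: (3, 36) + (7, 21). λ = (21 - 36)/(7 - 3) ≡ 32/4 mod 47. 4⁻¹ ≡ 12 (mod 47) since 4·12 = 48 ≡ 1, so λ ≡ 8.
  x = λ² - 3 - 7 = 64 - 10 ≡ 7; y = λ·(3 - 7) - 36 ≡ 26. → (7, 26)

(7, 26)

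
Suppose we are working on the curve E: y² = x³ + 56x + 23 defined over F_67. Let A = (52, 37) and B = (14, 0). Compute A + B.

(52, 37) + (14, 0). λ = (0 - 37)/(14 - 52) ≡ 30/29 mod 67. 29⁻¹ ≡ 37 (mod 67), so λ ≡ 38.
  x = λ² - 52 - 14 = 1444 - 66 ≡ 38; y = λ·(52 - 38) - 37 ≡ 26. → (38, 26)

(38, 26)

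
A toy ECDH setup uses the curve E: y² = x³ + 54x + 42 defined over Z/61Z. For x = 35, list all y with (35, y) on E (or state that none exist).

x³ + 54x + 42 = 44807 ≡ 33 (mod 61).
33 is a non-residue mod 61; no y exists.

none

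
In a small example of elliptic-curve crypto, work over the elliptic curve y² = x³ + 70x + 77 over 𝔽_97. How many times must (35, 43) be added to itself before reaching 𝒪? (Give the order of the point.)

2P: tangent at (35, 43): λ = (3·35² + 70)/(2·43) ≡ 59/86. 86⁻¹ ≡ 44 (mod 97), so λ ≡ 59·44 ≡ 74.
  x = λ² - 35 - 35 = 5476 - 70 ≡ 71; y = λ·(35 - 71) - 43 ≡ 9. → (71, 9)
3P: (71, 9) + (35, 43). λ = (43 - 9)/(35 - 71) ≡ 34/61 mod 97. 61⁻¹ ≡ 35 (mod 97), so λ ≡ 26.
  x = λ² - 71 - 35 = 676 - 106 ≡ 85; y = λ·(71 - 85) - 9 ≡ 15. → (85, 15)
4P: (85, 15) + (35, 43). λ = (43 - 15)/(35 - 85) ≡ 28/47 mod 97. 47⁻¹ ≡ 64 (mod 97) since 47·64 = 3008 ≡ 1, so λ ≡ 46.
  x = λ² - 85 - 35 = 2116 - 120 ≡ 56; y = λ·(85 - 56) - 15 ≡ 58. → (56, 58)
5P: (56, 58) + (35, 43). λ = (43 - 58)/(35 - 56) ≡ 82/76 mod 97. 76⁻¹ ≡ 60 (mod 97) since 76·60 = 4560 ≡ 1, so λ ≡ 70.
  x = λ² - 56 - 35 = 4900 - 91 ≡ 56; y = λ·(56 - 56) - 58 ≡ 39. → (56, 39)
6P: (56, 39) + (35, 43). λ = (43 - 39)/(35 - 56) ≡ 4/76 mod 97. 76⁻¹ ≡ 60 (mod 97), so λ ≡ 46.
  x = λ² - 56 - 35 = 2116 - 91 ≡ 85; y = λ·(56 - 85) - 39 ≡ 82. → (85, 82)
7P: (85, 82) + (35, 43). λ = (43 - 82)/(35 - 85) ≡ 58/47 mod 97. 47⁻¹ ≡ 64 (mod 97), so λ ≡ 26.
  x = λ² - 85 - 35 = 676 - 120 ≡ 71; y = λ·(85 - 71) - 82 ≡ 88. → (71, 88)
8P: (71, 88) + (35, 43). λ = (43 - 88)/(35 - 71) ≡ 52/61 mod 97. 61⁻¹ ≡ 35 (mod 97), so λ ≡ 74.
  x = λ² - 71 - 35 = 5476 - 106 ≡ 35; y = λ·(71 - 35) - 88 ≡ 54. → (35, 54)
9P: (35, 54) + (35, 43): same x and y₁ ≡ -y₂, so the sum is 𝒪.
9P = 𝒪, so the order is 9.

9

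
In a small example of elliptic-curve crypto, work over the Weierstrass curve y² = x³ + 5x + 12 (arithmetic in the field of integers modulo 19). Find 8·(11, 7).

(10, 6)

Write G = (11, 7).
Double-and-add on 8 = (1000)₂. Start with G = (11, 7) for the leading 1-bit.
double: tangent at (11, 7): λ = (3·11² + 5)/(2·7) ≡ 7/14. 14⁻¹ ≡ 15 (mod 19), so λ ≡ 7·15 ≡ 10.
  x = λ² - 11 - 11 = 100 - 22 ≡ 2; y = λ·(11 - 2) - 7 ≡ 7. → (2, 7)
double: tangent at (2, 7): λ = (3·2² + 5)/(2·7) ≡ 17/14. 14⁻¹ ≡ 15 (mod 19), so λ ≡ 17·15 ≡ 8.
  x = λ² - 2 - 2 = 64 - 4 ≡ 3; y = λ·(2 - 3) - 7 ≡ 4. → (3, 4)
double: tangent at (3, 4): λ = (3·3² + 5)/(2·4) ≡ 13/8. 8⁻¹ ≡ 12 (mod 19), so λ ≡ 13·12 ≡ 4.
  x = λ² - 3 - 3 = 16 - 6 ≡ 10; y = λ·(3 - 10) - 4 ≡ 6. → (10, 6)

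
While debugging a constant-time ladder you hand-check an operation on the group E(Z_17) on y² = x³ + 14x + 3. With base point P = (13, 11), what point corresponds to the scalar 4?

(7, 11)

Repeated addition: build up to 4P.
2P: tangent at (13, 11): λ = (3·13² + 14)/(2·11) ≡ 11/5. 5⁻¹ ≡ 7 (mod 17) since 5·7 = 35 ≡ 1, so λ ≡ 11·7 ≡ 9.
  x = λ² - 13 - 13 = 81 - 26 ≡ 4; y = λ·(13 - 4) - 11 ≡ 2. → (4, 2)
3P: (4, 2) + (13, 11). λ = (11 - 2)/(13 - 4) ≡ 9/9 mod 17. 9⁻¹ ≡ 2 (mod 17), so λ ≡ 1.
  x = λ² - 4 - 13 = 1 - 17 ≡ 1; y = λ·(4 - 1) - 2 ≡ 1. → (1, 1)
4P: (1, 1) + (13, 11). λ = (11 - 1)/(13 - 1) ≡ 10/12 mod 17. 12⁻¹ ≡ 10 (mod 17) since 12·10 = 120 ≡ 1, so λ ≡ 15.
  x = λ² - 1 - 13 = 225 - 14 ≡ 7; y = λ·(1 - 7) - 1 ≡ 11. → (7, 11)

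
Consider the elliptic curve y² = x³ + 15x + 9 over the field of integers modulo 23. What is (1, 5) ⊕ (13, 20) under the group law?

(12, 10)

(1, 5) + (13, 20). λ = (20 - 5)/(13 - 1) ≡ 15/12 mod 23. 12⁻¹ ≡ 2 (mod 23) since 12·2 = 24 ≡ 1, so λ ≡ 7.
  x = λ² - 1 - 13 = 49 - 14 ≡ 12; y = λ·(1 - 12) - 5 ≡ 10. → (12, 10)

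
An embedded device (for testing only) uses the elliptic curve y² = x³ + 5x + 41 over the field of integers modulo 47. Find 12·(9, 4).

(3, 41)

Write Q = (9, 4).
Double-and-add on 12 = (1100)₂. Start with Q = (9, 4) for the leading 1-bit.
double: tangent at (9, 4): λ = (3·9² + 5)/(2·4) ≡ 13/8. 8⁻¹ ≡ 6 (mod 47) since 8·6 = 48 ≡ 1, so λ ≡ 13·6 ≡ 31.
  x = λ² - 9 - 9 = 961 - 18 ≡ 3; y = λ·(9 - 3) - 4 ≡ 41. → (3, 41)
add Q: (3, 41) + (9, 4). λ = (4 - 41)/(9 - 3) ≡ 10/6 mod 47. 6⁻¹ ≡ 8 (mod 47), so λ ≡ 33.
  x = λ² - 3 - 9 = 1089 - 12 ≡ 43; y = λ·(3 - 43) - 41 ≡ 2. → (43, 2)
double: tangent at (43, 2): λ = (3·43² + 5)/(2·2) ≡ 6/4. 4⁻¹ ≡ 12 (mod 47), so λ ≡ 6·12 ≡ 25.
  x = λ² - 43 - 43 = 625 - 86 ≡ 22; y = λ·(43 - 22) - 2 ≡ 6. → (22, 6)
double: tangent at (22, 6): λ = (3·22² + 5)/(2·6) ≡ 0/12. 12⁻¹ ≡ 4 (mod 47) since 12·4 = 48 ≡ 1, so λ ≡ 0·4 ≡ 0.
  x = λ² - 22 - 22 = 0 - 44 ≡ 3; y = λ·(22 - 3) - 6 ≡ 41. → (3, 41)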